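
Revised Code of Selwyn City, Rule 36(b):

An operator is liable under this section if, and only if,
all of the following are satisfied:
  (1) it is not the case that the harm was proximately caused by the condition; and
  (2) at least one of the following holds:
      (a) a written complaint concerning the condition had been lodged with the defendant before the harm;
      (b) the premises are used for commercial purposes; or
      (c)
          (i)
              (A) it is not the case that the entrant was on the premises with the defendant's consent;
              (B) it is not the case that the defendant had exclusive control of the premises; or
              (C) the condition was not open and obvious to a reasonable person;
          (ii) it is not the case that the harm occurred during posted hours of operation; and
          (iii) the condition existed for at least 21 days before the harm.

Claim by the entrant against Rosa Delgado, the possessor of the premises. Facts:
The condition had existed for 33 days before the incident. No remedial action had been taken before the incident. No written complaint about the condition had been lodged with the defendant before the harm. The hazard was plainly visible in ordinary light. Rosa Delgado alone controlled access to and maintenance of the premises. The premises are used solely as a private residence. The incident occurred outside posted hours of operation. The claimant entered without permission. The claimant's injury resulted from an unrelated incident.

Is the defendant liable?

(1) not (proximate cause) — satisfied.
(a) complaint lodged — fails.
(b) commercial use — fails.
(A) not (consent to enter) — satisfied.
(B) not (exclusive control) — not met.
(C) not open/obvious — not met.
So (i) is satisfied (T OR F OR F).
(ii) not (during posted hours) — met.
(iii) condition ≥21 days old — met.
So (c) is satisfied (T AND T AND T).
(2) = F OR F OR T = true.
Overall = T AND T = true.

Yes — liable.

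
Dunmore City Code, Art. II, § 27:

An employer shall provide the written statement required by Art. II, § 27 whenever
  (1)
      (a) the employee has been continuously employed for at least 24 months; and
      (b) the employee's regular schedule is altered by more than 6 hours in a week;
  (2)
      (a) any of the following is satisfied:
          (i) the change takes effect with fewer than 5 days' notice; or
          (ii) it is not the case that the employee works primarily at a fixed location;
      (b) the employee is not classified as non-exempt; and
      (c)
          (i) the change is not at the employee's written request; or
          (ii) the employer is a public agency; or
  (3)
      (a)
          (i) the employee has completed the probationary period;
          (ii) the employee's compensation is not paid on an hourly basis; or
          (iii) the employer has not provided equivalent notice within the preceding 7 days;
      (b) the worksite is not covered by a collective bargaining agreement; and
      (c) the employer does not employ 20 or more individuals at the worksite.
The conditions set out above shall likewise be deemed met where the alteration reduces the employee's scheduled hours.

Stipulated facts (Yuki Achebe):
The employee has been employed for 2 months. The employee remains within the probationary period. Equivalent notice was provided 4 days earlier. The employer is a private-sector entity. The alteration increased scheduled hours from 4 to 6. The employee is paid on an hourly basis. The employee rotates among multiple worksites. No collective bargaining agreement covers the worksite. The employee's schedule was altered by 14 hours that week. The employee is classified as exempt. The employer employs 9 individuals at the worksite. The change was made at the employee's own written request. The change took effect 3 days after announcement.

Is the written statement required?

(a) tenure ≥ 24 mo. — not satisfied.
(b) schedule shift > 6h — satisfied.
(1): F AND T → false.
(i) < 5 days' notice — satisfied.
(ii) not (fixed location) — met.
So (a) is satisfied (T OR T).
(b) not (non-exempt) — met.
(i) not employee-requested — fails.
(ii) public agency — not satisfied.
(c) = F OR F = false.
So (2) is not satisfied (T AND T AND F).
(i) past probation — fails.
(ii) not (hourly-paid) — fails.
(iii) no recent notice — not met.
(a): F OR F OR F → false.
(b) no CBA — holds.
(c) not (≥ 20 at site) — holds.
(3): F AND T AND T → false.
Overall: F OR F OR F → false.
Exception (hours reduced) — not satisfied.
Result: main false OR exception false → false.

No — not required.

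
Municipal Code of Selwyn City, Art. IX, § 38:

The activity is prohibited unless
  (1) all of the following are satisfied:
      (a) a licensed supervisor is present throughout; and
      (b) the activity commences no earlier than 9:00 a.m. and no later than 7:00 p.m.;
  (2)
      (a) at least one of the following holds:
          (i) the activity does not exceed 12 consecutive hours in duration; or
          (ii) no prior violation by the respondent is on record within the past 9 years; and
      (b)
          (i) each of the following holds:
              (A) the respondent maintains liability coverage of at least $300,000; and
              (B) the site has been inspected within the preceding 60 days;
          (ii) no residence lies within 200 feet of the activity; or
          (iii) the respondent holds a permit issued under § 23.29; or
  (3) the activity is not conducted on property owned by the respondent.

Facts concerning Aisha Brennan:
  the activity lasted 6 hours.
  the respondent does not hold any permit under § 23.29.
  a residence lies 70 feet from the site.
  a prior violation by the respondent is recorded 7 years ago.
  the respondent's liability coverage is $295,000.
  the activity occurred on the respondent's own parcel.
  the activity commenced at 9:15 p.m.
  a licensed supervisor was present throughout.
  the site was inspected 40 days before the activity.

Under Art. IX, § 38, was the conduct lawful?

No — unlawful.

(a) supervisor present — holds.
(b) start within hours — not met.
So (1) is not satisfied (T AND F).
(i) ≤ 12 hrs duration — holds.
(ii) no prior violation — fails.
So (a) is satisfied (T OR F).
(A) coverage ≥ $300,000 — not met.
(B) site inspected — met.
So (i) is not satisfied (F AND T).
(ii) no residence in 200 ft — not satisfied.
(iii) holds permit — not met.
(b): F OR F OR F → false.
(2) = T AND F = false.
(3) not (own property) — not satisfied.
So Overall is not satisfied (F OR F OR F).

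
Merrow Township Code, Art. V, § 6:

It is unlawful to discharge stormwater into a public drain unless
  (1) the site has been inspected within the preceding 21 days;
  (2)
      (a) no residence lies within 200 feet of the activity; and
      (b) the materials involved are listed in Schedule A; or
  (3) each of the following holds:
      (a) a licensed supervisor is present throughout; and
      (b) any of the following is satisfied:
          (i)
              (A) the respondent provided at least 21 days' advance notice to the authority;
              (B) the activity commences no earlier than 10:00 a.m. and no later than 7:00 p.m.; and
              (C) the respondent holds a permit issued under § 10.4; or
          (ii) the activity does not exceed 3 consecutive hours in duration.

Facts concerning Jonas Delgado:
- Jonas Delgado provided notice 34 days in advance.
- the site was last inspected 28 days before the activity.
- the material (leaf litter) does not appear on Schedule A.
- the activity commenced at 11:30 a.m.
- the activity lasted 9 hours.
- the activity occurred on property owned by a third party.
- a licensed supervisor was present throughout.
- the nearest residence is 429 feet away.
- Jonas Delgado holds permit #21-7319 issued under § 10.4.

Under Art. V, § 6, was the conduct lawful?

Yes — lawful.

(1) site inspected — fails.
(a) no residence in 200 ft — holds.
(b) Schedule A material — not met.
So (2) is not satisfied (T AND F).
(a) supervisor present — holds.
(A) ≥21 days' notice — satisfied.
(B) start within hours — met.
(C) holds permit — satisfied.
(i) = T AND T AND T = true.
(ii) ≤ 3 hrs duration — fails.
So (b) is satisfied (T OR F).
So (3) is satisfied (T AND T).
Overall = F OR F OR T = true.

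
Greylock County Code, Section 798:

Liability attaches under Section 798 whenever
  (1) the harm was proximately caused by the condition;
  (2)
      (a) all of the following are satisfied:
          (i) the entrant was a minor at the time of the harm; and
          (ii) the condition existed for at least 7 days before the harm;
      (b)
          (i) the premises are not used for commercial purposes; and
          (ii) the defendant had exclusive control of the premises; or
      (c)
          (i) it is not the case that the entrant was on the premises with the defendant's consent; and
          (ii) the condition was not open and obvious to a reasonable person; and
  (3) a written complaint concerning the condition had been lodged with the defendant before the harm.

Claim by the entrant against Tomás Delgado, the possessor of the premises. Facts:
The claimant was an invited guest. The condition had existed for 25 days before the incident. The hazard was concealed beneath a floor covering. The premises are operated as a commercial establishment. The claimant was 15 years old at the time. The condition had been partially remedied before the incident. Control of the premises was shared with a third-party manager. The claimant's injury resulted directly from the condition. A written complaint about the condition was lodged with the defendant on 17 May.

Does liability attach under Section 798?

Yes — liable.

(1) proximate cause — met.
(i) entrant a minor — satisfied.
(ii) condition ≥7 days old — holds.
(a) = T AND T = true.
(i) not (commercial use) — not met.
(ii) exclusive control — not met.
So (b) is not satisfied (F AND F).
(i) not (consent to enter) — not satisfied.
(ii) not open/obvious — holds.
So (c) is not satisfied (F AND T).
(2) = T OR F OR F = true.
(3) complaint lodged — holds.
Overall: T AND T AND T → true.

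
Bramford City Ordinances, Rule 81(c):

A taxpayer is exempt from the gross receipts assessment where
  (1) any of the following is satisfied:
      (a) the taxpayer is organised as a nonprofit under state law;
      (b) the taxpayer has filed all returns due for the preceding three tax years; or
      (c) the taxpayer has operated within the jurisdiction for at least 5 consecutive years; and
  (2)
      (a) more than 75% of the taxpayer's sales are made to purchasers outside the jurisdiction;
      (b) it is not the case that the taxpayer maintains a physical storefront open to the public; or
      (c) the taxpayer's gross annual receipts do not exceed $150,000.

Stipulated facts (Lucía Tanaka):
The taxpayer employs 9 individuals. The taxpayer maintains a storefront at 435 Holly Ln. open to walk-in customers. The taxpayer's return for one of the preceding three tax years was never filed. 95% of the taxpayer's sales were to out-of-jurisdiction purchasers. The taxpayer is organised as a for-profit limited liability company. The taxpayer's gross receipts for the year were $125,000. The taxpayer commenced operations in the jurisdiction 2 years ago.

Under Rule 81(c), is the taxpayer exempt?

(a) nonprofit — not satisfied.
(b) returns current — not satisfied.
(c) ≥ 5 yrs in jurisdiction — not met.
So (1) is not satisfied (F OR F OR F).
(a) >75% out-of-jur. sales — holds.
(b) not (has storefront) — not satisfied.
(c) receipts ≤ $150,000 — met.
So (2) is satisfied (T OR F OR T).
So Overall is not satisfied (F AND T).

No — not exempt.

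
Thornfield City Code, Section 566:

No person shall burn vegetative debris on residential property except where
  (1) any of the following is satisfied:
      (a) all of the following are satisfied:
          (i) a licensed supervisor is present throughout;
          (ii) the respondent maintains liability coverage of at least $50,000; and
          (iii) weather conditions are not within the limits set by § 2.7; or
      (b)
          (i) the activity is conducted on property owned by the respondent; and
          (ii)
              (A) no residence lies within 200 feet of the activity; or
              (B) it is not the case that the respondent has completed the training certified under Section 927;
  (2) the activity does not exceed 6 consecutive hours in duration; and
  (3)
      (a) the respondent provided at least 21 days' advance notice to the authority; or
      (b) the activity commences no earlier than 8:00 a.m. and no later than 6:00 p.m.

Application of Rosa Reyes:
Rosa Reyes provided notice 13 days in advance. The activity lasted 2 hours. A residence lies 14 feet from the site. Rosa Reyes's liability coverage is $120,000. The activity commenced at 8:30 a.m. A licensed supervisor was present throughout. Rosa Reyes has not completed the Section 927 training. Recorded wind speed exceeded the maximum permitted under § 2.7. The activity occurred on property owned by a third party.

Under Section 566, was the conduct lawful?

Yes — lawful.

(i) supervisor present — met.
(ii) coverage ≥ $50,000 — holds.
(iii) not (weather ok) — satisfied.
(a) = T AND T AND T = true.
(i) own property — not met.
(A) no residence in 200 ft — fails.
(B) not (training certified) — holds.
(ii): F OR T → true.
(b): F AND T → false.
(1): T OR F → true.
(2) ≤ 6 hrs duration — holds.
(a) ≥21 days' notice — fails.
(b) start within hours — met.
(3): F OR T → true.
Overall = T AND T AND T = true.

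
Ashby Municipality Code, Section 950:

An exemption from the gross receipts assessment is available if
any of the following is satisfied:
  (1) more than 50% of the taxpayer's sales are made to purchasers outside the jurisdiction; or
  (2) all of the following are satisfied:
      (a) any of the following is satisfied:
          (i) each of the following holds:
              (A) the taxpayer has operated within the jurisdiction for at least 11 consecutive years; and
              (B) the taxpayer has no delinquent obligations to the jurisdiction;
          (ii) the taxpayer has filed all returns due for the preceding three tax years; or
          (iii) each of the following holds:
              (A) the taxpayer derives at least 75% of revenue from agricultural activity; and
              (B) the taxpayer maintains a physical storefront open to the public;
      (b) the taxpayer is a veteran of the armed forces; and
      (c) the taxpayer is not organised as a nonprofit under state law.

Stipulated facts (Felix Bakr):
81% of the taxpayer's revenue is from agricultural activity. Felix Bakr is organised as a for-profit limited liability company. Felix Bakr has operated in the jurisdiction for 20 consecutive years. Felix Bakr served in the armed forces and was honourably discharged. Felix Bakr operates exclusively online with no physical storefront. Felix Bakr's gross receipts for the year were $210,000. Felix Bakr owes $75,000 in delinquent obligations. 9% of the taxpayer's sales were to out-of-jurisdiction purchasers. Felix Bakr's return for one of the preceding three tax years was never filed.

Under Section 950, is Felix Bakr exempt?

(1) >50% out-of-jur. sales — not satisfied.
(A) ≥ 11 yrs in jurisdiction — met.
(B) no delinquency — fails.
(i): T AND F → false.
(ii) returns current — not satisfied.
(A) ≥75% agricultural — satisfied.
(B) has storefront — fails.
So (iii) is not satisfied (T AND F).
So (a) is not satisfied (F OR F OR F).
(b) veteran — met.
(c) not (nonprofit) — holds.
(2): F AND T AND T → false.
Overall: F OR F → false.

No — not exempt.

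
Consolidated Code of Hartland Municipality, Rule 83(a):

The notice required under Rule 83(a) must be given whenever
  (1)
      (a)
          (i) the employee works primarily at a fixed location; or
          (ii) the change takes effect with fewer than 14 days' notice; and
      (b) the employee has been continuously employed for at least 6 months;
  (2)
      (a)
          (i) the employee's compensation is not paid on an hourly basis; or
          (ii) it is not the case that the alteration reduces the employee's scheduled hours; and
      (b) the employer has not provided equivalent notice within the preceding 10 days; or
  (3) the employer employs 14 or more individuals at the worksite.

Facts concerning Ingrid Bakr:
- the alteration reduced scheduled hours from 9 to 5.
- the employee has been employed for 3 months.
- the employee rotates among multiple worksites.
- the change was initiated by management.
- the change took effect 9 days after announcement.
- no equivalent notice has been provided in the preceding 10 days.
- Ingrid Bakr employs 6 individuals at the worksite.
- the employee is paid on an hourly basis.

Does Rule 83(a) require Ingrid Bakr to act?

No — not required.

(i) fixed location — not met.
(ii) < 14 days' notice — holds.
(a) = F OR T = true.
(b) tenure ≥ 6 mo. — not satisfied.
(1) = T AND F = false.
(i) not (hourly-paid) — fails.
(ii) not (hours reduced) — fails.
(a) = F OR F = false.
(b) no recent notice — satisfied.
(2) = F AND T = false.
(3) ≥ 14 at site — not met.
Overall: F OR F OR F → false.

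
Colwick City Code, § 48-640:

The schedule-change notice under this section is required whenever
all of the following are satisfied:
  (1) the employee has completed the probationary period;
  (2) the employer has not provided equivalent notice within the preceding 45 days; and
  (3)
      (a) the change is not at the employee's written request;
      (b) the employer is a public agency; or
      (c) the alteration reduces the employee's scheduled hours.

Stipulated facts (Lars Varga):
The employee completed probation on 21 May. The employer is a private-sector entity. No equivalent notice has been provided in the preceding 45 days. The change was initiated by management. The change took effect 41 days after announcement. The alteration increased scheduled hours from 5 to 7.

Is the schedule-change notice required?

Yes — required.

(1) past probation — satisfied.
(2) no recent notice — met.
(a) not employee-requested — satisfied.
(b) public agency — fails.
(c) hours reduced — fails.
(3): T OR F OR F → true.
Overall: T AND T AND T → true.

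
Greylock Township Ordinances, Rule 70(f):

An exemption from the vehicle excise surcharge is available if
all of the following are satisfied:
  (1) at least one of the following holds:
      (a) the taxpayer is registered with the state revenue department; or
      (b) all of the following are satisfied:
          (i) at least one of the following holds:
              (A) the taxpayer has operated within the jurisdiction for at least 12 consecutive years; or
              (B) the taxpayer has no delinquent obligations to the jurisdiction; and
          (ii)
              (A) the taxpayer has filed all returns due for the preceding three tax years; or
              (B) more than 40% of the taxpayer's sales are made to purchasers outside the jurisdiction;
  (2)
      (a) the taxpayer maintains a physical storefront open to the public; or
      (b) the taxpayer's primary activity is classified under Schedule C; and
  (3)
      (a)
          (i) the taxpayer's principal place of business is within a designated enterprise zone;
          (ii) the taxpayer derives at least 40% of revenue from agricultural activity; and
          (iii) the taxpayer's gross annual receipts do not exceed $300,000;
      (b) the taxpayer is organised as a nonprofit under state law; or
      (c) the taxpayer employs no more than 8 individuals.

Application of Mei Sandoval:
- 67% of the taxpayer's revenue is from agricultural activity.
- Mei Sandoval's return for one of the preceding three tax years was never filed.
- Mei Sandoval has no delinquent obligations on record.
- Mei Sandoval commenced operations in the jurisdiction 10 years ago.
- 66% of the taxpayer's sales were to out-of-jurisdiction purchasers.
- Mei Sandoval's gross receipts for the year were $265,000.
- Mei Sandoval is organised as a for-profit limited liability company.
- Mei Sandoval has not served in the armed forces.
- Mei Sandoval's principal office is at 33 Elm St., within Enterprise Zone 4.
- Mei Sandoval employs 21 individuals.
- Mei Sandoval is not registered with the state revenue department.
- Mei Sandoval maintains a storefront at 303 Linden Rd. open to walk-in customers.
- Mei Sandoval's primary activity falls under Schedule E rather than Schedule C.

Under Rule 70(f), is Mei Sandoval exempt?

(a) state-registered — not satisfied.
(A) ≥ 12 yrs in jurisdiction — not satisfied.
(B) no delinquency — met.
(i): F OR T → true.
(A) returns current — fails.
(B) >40% out-of-jur. sales — holds.
(ii) = F OR T = true.
(b): T AND T → true.
(1): F OR T → true.
(a) has storefront — met.
(b) Schedule C activity — not satisfied.
(2) = T OR F = true.
(i) in enterprise zone — holds.
(ii) ≥40% agricultural — holds.
(iii) receipts ≤ $300,000 — holds.
So (a) is satisfied (T AND T AND T).
(b) nonprofit — not satisfied.
(c) ≤ 8 employees — fails.
(3) = T OR F OR F = true.
So Overall is satisfied (T AND T AND T).

Yes — exempt.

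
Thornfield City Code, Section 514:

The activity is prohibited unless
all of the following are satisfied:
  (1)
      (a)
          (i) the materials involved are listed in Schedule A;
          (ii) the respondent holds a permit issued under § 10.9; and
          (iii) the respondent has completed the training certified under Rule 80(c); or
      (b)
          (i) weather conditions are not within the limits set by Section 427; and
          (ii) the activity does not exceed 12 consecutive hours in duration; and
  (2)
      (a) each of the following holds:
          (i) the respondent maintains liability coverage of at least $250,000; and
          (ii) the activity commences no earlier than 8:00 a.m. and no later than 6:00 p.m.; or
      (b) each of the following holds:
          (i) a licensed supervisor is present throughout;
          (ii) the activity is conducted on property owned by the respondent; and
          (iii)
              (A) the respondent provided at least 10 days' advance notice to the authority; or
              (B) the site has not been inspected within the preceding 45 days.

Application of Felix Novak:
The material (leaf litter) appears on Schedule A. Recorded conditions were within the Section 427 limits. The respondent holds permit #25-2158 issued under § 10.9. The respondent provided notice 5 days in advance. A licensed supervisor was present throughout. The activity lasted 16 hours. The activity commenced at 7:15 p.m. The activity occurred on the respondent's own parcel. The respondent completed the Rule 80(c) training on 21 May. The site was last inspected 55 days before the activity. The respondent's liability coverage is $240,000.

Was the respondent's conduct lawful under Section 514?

(i) Schedule A material — holds.
(ii) holds permit — satisfied.
(iii) training certified — holds.
So (a) is satisfied (T AND T AND T).
(i) not (weather ok) — fails.
(ii) ≤ 12 hrs duration — not satisfied.
(b): F AND F → false.
So (1) is satisfied (T OR F).
(i) coverage ≥ $250,000 — fails.
(ii) start within hours — not satisfied.
(a) = F AND F = false.
(i) supervisor present — met.
(ii) own property — holds.
(A) ≥10 days' notice — not met.
(B) not (site inspected) — met.
(iii): F OR T → true.
(b) = T AND T AND T = true.
(2): F OR T → true.
Overall: T AND T → true.

Yes — lawful.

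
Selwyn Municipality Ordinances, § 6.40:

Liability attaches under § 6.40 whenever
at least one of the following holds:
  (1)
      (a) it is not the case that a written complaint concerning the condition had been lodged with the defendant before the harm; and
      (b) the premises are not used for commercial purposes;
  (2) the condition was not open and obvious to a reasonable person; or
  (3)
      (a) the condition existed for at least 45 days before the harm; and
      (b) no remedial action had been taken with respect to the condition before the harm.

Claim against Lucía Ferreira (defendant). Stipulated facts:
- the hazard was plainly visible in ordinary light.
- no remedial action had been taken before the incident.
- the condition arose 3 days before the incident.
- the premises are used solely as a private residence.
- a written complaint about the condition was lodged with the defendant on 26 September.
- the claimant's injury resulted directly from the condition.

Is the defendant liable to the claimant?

(a) not (complaint lodged) — not met.
(b) not (commercial use) — met.
(1): F AND T → false.
(2) not open/obvious — fails.
(a) condition ≥45 days old — not met.
(b) no remedial action — satisfied.
So (3) is not satisfied (F AND T).
Overall = F OR F OR F = false.

No — not liable.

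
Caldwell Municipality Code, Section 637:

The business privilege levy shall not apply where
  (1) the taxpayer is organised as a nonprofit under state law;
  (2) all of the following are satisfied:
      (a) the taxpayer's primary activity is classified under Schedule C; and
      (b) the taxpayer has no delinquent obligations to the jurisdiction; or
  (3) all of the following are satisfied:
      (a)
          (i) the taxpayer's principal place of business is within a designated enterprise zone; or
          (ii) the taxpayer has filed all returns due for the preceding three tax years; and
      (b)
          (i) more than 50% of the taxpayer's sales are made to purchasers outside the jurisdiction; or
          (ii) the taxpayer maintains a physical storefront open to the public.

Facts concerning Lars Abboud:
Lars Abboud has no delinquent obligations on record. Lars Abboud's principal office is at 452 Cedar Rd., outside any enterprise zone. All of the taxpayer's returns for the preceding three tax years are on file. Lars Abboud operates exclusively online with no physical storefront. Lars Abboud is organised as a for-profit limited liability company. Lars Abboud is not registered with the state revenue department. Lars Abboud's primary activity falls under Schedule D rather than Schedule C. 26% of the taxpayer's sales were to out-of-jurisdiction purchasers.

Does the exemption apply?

(1) nonprofit — not met.
(a) Schedule C activity — not met.
(b) no delinquency — met.
So (2) is not satisfied (F AND T).
(i) in enterprise zone — not satisfied.
(ii) returns current — met.
(a) = F OR T = true.
(i) >50% out-of-jur. sales — fails.
(ii) has storefront — not met.
(b): F OR F → false.
(3) = T AND F = false.
Overall = F OR F OR F = false.

No — not exempt.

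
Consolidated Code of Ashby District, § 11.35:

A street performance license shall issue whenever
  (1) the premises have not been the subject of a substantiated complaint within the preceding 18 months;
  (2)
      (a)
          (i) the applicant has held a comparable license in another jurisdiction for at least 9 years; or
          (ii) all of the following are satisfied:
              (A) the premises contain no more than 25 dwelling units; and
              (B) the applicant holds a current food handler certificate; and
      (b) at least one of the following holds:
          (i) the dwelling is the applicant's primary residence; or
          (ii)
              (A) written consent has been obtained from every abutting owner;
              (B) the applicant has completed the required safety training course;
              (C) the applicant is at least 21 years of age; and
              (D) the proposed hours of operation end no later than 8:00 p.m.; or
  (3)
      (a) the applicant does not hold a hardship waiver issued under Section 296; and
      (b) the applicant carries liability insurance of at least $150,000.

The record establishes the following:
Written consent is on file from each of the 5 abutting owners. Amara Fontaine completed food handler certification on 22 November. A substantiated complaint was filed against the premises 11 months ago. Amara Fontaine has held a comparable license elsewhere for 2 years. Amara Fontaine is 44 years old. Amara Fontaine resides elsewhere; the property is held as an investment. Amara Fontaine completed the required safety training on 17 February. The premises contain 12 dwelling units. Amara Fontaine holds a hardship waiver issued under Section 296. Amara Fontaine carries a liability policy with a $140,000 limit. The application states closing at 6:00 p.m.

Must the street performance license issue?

(1) no complaint in 18 mo. — not satisfied.
(i) prior license ≥ 9 yr — not satisfied.
(A) ≤ 25 units — holds.
(B) food handler cert. — satisfied.
(ii) = T AND T = true.
(a) = F OR T = true.
(i) primary residence — not satisfied.
(A) all abutters consent — met.
(B) safety training — holds.
(C) age ≥ 21 — satisfied.
(D) closes by 8 p.m. — satisfied.
(ii): T AND T AND T AND T → true.
(b): F OR T → true.
(2): T AND T → true.
(a) not (hardship waiver) — not met.
(b) insurance ≥ $150,000 — fails.
(3) = F AND F = false.
Overall: F OR T OR F → true.

Yes — granted.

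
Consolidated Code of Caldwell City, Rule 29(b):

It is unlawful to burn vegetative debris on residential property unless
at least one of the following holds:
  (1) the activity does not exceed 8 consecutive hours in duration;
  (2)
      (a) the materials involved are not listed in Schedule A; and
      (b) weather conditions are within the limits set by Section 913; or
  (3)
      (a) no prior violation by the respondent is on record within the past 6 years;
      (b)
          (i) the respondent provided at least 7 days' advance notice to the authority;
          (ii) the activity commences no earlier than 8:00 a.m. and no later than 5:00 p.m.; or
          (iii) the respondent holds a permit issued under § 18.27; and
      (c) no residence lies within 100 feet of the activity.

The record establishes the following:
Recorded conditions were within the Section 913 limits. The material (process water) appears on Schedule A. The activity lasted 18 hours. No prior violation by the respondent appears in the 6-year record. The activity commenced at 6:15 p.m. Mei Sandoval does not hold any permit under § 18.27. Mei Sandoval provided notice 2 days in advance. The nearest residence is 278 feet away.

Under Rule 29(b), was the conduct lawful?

(1) ≤ 8 hrs duration — not met.
(a) not (Schedule A material) — not met.
(b) weather ok — satisfied.
So (2) is not satisfied (F AND T).
(a) no prior violation — holds.
(i) ≥7 days' notice — not met.
(ii) start within hours — not satisfied.
(iii) holds permit — not satisfied.
(b): F OR F OR F → false.
(c) no residence in 100 ft — satisfied.
So (3) is not satisfied (T AND F AND T).
So Overall is not satisfied (F OR F OR F).

No — unlawful.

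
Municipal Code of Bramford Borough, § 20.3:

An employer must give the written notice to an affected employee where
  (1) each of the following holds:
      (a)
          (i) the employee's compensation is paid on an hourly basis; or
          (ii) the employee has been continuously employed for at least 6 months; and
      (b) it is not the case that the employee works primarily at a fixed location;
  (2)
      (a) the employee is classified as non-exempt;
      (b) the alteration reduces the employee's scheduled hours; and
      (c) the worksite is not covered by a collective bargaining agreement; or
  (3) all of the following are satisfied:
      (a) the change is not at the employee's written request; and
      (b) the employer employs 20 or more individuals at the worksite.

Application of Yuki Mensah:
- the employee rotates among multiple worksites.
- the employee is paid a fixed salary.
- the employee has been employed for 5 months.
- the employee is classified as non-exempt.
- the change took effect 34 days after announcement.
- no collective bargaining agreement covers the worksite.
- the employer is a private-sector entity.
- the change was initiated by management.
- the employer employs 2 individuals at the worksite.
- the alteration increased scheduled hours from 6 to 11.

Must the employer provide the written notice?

No — not required.

(i) hourly-paid — not met.
(ii) tenure ≥ 6 mo. — not satisfied.
(a) = F OR F = false.
(b) not (fixed location) — holds.
(1): F AND T → false.
(a) non-exempt — met.
(b) hours reduced — not met.
(c) no CBA — satisfied.
So (2) is not satisfied (T AND F AND T).
(a) not employee-requested — holds.
(b) ≥ 20 at site — not met.
(3) = T AND F = false.
So Overall is not satisfied (F OR F OR F).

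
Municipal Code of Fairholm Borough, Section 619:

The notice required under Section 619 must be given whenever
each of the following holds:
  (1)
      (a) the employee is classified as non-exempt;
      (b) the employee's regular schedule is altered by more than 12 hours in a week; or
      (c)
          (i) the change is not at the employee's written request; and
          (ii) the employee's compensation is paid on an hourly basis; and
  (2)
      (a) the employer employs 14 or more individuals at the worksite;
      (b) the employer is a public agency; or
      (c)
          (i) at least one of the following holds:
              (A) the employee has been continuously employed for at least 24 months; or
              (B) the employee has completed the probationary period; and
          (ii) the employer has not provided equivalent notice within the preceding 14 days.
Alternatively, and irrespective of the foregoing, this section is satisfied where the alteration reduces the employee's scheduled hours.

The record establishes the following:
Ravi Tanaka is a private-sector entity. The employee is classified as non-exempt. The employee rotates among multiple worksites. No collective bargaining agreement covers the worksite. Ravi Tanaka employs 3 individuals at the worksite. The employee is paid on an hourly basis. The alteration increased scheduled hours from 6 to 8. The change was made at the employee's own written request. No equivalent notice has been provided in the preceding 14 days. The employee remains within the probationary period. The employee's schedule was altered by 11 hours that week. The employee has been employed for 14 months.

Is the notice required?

(a) non-exempt — met.
(b) schedule shift > 12h — fails.
(i) not employee-requested — not met.
(ii) hourly-paid — satisfied.
So (c) is not satisfied (F AND T).
(1): T OR F OR F → true.
(a) ≥ 14 at site — not satisfied.
(b) public agency — not met.
(A) tenure ≥ 24 mo. — not met.
(B) past probation — not met.
So (i) is not satisfied (F OR F).
(ii) no recent notice — met.
So (c) is not satisfied (F AND T).
So (2) is not satisfied (F OR F OR F).
So Overall is not satisfied (T AND F).
Exception (hours reduced) — not satisfied.
Result: main false OR exception false → false.

No — not required.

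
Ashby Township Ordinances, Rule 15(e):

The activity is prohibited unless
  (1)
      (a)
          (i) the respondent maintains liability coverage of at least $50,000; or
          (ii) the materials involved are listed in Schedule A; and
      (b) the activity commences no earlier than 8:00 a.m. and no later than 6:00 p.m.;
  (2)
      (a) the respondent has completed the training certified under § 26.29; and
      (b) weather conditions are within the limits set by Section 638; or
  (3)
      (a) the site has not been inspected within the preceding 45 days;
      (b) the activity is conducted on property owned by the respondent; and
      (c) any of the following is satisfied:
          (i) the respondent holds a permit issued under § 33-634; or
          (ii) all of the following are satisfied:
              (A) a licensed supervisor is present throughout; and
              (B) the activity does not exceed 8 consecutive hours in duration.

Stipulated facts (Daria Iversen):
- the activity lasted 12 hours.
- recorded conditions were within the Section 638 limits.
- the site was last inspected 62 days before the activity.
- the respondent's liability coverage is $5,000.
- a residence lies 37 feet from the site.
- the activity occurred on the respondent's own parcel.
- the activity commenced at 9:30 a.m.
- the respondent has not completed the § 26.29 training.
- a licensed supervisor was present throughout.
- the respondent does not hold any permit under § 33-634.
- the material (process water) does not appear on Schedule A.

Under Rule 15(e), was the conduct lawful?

No — unlawful.

(i) coverage ≥ $50,000 — not met.
(ii) Schedule A material — not met.
So (a) is not satisfied (F OR F).
(b) start within hours — met.
(1) = F AND T = false.
(a) training certified — not satisfied.
(b) weather ok — satisfied.
(2): F AND T → false.
(a) not (site inspected) — met.
(b) own property — holds.
(i) holds permit — not satisfied.
(A) supervisor present — holds.
(B) ≤ 8 hrs duration — fails.
(ii) = T AND F = false.
(c) = F OR F = false.
So (3) is not satisfied (T AND T AND F).
So Overall is not satisfied (F OR F OR F).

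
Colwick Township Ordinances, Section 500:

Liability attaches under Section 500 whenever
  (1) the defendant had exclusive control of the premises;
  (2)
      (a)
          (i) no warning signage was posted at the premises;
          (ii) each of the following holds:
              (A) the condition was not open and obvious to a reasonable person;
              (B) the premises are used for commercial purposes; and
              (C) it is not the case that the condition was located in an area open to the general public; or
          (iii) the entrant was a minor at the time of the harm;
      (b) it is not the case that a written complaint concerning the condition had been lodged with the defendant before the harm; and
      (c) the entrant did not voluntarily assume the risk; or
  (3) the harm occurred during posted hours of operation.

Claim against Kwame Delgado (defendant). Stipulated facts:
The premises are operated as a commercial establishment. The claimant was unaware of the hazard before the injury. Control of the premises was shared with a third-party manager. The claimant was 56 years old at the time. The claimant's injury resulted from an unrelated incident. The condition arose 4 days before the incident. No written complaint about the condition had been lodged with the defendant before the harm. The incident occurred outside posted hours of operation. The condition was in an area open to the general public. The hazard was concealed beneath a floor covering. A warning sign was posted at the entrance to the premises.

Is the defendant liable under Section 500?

(1) exclusive control — not met.
(i) no signage posted — not satisfied.
(A) not open/obvious — met.
(B) commercial use — holds.
(C) not (public area) — fails.
(ii): T AND T AND F → false.
(iii) entrant a minor — not satisfied.
So (a) is not satisfied (F OR F OR F).
(b) not (complaint lodged) — holds.
(c) no assumed risk — satisfied.
(2) = F AND T AND T = false.
(3) during posted hours — not satisfied.
So Overall is not satisfied (F OR F OR F).

No — not liable.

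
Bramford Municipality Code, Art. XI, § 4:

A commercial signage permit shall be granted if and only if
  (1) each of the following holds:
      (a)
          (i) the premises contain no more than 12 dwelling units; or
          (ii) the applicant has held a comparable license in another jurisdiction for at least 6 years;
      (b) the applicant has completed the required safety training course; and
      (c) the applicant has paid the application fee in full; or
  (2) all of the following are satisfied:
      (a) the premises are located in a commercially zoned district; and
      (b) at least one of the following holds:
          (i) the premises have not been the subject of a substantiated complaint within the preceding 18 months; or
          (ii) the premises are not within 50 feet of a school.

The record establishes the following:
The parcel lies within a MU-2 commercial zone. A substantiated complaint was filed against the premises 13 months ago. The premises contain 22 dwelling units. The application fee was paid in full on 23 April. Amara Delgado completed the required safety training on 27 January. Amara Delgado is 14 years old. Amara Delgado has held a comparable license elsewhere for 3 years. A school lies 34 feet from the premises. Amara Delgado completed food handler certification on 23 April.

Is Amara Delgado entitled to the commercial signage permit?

No — denied.

(i) ≤ 12 units — not satisfied.
(ii) prior license ≥ 6 yr — not met.
(a) = F OR F = false.
(b) safety training — met.
(c) fee paid — met.
(1): F AND T AND T → false.
(a) commercially zoned — satisfied.
(i) no complaint in 18 mo. — not satisfied.
(ii) ≥50 ft from school — not met.
So (b) is not satisfied (F OR F).
(2) = T AND F = false.
Overall: F OR F → false.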